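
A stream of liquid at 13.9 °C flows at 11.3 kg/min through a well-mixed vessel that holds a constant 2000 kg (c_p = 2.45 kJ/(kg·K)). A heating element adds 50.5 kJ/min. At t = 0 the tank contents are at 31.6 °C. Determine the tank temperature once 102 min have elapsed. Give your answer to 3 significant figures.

24.6 °C

M c_p dT/dt = ṁ c_p (T_in − T) + Q̇.
τ = M/ṁ = 176.99 min; T_ss = T_in + Q̇/(ṁ c_p) = 13.9 + 50.5/(11.3·2.45) = 15.724 °C.
Integrating: T(t) = T_ss + (T₀ − T_ss) e^(−t/τ).
T(102) = 15.724 + (15.876)·e^(−102/176.99) = 15.724 + (15.876)·0.56197 = 24.646 °C.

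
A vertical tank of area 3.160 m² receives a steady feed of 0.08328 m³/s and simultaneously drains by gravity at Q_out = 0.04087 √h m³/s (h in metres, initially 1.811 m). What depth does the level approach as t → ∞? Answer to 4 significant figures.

Unsteady balance on liquid volume: A dh/dt = Q_in − 0.04087 √h. At steady state dh/dt = 0:
Q_in = 0.04087 √h_ss ⇒ √h_ss = 0.08328/0.04087 = 2.03768.
h_ss = 2.03768² = 4.15214 m. (Since h₀ = 1.811 m < h_ss, the level will rise toward this value.)

4.152 m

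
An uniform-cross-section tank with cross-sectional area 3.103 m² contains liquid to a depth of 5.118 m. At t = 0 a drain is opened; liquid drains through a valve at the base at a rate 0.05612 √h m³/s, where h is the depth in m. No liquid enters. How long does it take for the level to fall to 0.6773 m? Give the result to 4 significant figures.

A dh/dt = −Q_out = −0.05612 √h.
∫ h^(−1/2) dh = −(0.05612/A) ∫ dt, giving 2√h = 2√h₀ − (0.05612/A) t.
t = 2A(√h₀ − √h)/0.05612 = 2·3.103·(√5.118 − √0.6773)/0.05612
  = 6.20600 × (2.26230 − 0.822982) / 0.05612 = 159.166 s.

159.2 s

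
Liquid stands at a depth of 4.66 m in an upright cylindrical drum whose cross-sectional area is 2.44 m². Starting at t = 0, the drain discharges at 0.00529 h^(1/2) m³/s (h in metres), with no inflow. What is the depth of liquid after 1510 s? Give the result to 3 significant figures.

A dh/dt = −Q_out = −0.00529 √h.
This is separable: 2 d(√h)/dt = −0.00529/A, so √h = √h₀ − (0.00529/(2A)) t.
√h = √4.66 − 0.00529·1510/(2·2.44) = 2.1587 − 1.6369 = 0.52184.
h = 0.52184² = 0.27232 m.

0.272 m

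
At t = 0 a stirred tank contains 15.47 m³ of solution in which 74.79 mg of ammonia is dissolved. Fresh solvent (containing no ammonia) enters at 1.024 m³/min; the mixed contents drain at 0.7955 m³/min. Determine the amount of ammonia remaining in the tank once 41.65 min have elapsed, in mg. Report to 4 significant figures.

Let m(t) be the amount of ammonia. Volume: V(t) = V₀ + (Q_in − Q_out) t = 15.47 + 0.228500 t; V(41.65) = 24.9870 m³.
No ammonia enters, so dm/dt = −Q_out · (m/V).
Separate: dm/m = −Q_out dt/V(t) ⇒ ln(m/m₀) = −(Q_out/(Q_in−Q_out)) ln(V/V₀).
m = m₀ (V₀/V)^(Q_out/(Q_in−Q_out)) = 74.79 × (15.47/24.9870)^(3.48140) = 14.0907 mg.

14.09 mg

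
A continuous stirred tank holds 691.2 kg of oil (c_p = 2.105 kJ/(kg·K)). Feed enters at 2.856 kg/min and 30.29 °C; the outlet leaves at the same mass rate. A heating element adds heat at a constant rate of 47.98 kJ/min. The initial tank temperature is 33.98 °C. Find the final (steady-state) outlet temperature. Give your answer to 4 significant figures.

38.27 °C

M c_p dT/dt = ṁ c_p (T_in − T) + Q̇.
At steady state dT/dt = 0 ⇒ T_ss = T_in + Q̇/(ṁ c_p) = 30.29 + 47.98/(2.856·2.105) = 38.2709 °C.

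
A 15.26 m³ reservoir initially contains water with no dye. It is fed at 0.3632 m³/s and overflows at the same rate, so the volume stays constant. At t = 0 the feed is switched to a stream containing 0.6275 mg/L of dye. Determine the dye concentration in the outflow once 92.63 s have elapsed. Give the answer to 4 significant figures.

0.5583 mg/L

Accumulation = in − out for the solute gives V dC/dt = Q(C_in − C).
So dC/dt = (C_in − C)/τ with τ = V/Q = 15.26/0.3632 = 42.0154 s.
Integrating: C(t) = C_in + (C₀ − C_in) e^(−t/τ).
C(92.63) = 0.6275 + (0 − 0.6275)·e^(−92.63/42.0154) = 0.6275 + (-0.627500)·0.110287 = 0.558295 mg/L.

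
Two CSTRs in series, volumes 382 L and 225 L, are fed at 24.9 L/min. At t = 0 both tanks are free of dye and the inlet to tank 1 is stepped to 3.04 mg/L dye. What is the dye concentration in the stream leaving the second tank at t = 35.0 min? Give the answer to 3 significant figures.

Each tank obeys Vᵢ dCᵢ/dt = Q(Cᵢ₋₁ − Cᵢ), so τᵢ = Vᵢ/Q.
τ₁ = 382/24.9 = 15.341 min; τ₂ = 225/24.9 = 9.0361 min.
Tank 1: C₁ = C_in(1 − e^(−t/τ₁)). Tank 2 (τ₁ ≠ τ₂): C₂ = C_in[1 − (τ₁ e^(−t/τ₁) − τ₂ e^(−t/τ₂))/(τ₁ − τ₂)].
At t = 35.0: e^(−t/τ₁) = 0.10214, e^(−t/τ₂) = 0.020789.
C₂ = 3.04·[1 − (15.341·0.10214 − 9.0361·0.020789)/(6.3052)] = 3.04·0.78127 = 2.3751 mg/L.

2.38 mg/L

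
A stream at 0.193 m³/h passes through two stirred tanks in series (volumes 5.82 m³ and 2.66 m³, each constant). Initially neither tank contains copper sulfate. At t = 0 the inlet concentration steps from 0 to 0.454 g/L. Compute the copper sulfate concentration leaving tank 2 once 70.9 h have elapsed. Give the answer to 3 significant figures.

Species balance on tank i: dCᵢ/dt = (Cᵢ₋₁ − Cᵢ)/τᵢ with τᵢ = Vᵢ/Q.
τ₁ = 5.82/0.193 = 30.155 h; τ₂ = 2.66/0.193 = 13.782 h.
Solving the cascade with C₁(0)=C₂(0)=0 gives C₂(t) = C_in[1 − (τ₁ e^(−t/τ₁) − τ₂ e^(−t/τ₂))/(τ₁ − τ₂)].
At t = 70.9: e^(−t/τ₁) = 0.095259, e^(−t/τ₂) = 0.0058329.
C₂ = 0.454·[1 − (30.155·0.095259 − 13.782·0.0058329)/(16.373)] = 0.454·0.82946 = 0.37658 g/L.

0.377 g/L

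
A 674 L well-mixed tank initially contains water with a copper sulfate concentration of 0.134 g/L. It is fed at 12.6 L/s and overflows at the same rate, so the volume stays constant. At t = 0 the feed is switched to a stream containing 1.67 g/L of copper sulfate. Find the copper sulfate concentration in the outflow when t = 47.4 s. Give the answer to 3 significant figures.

Accumulation = in − out for the solute gives V dC/dt = Q(C_in − C).
So dC/dt = (C_in − C)/τ with τ = V/Q = 674/12.6 = 53.492 s.
C approaches C_in exponentially: C(t) = C_in + (C₀ − C_in) e^(−t/τ).
C(47.4) = 1.67 + (0.134 − 1.67)·e^(−47.4/53.492) = 1.67 + (-1.5360)·0.41226 = 1.0368 g/L.

1.04 g/L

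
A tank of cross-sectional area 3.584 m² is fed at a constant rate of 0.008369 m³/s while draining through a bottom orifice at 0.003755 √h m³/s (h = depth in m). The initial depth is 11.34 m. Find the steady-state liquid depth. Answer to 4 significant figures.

Unsteady balance on liquid volume: A dh/dt = Q_in − 0.003755 √h. At steady state dh/dt = 0:
Q_in = 0.003755 √h_ss ⇒ √h_ss = 0.008369/0.003755 = 2.22876.
h_ss = 2.22876² = 4.96738 m. (Since h₀ = 11.34 m > h_ss, the level will fall toward this value.)

4.967 m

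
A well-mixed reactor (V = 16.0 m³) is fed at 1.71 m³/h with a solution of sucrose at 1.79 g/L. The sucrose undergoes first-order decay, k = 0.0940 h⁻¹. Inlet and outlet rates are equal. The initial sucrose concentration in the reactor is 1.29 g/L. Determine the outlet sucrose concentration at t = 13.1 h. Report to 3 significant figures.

Accumulation = in − out − consumed: V dC/dt = Q C_in − Q C − k V C.
This is linear with rate a = Q/V + k = 0.20087 h⁻¹.
C_ss = Q C_in/(Q + kV) = 0.95236 g/L; C(t) = C_ss + (C₀ − C_ss) e^(−a t).
C(13.1) = 0.95236 + (0.33764)·e^(−0.20087·13.1) = 0.95236 + (0.33764)·0.071973 = 0.97667 g/L.

0.977 g/L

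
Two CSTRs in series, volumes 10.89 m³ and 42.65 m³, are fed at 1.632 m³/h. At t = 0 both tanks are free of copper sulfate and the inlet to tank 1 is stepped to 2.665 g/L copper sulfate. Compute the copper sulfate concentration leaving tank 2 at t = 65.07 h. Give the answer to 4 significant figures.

Each tank obeys Vᵢ dCᵢ/dt = Q(Cᵢ₋₁ − Cᵢ), so τᵢ = Vᵢ/Q.
τ₁ = 10.89/1.632 = 6.67279 h; τ₂ = 42.65/1.632 = 26.1336 h.
Solving the cascade with C₁(0)=C₂(0)=0 gives C₂(t) = C_in[1 − (τ₁ e^(−t/τ₁) − τ₂ e^(−t/τ₂))/(τ₁ − τ₂)].
At t = 65.07: e^(−t/τ₁) = 5.82051e-05, e^(−t/τ₂) = 0.0829182.
C₂ = 2.665·[1 − (6.67279·5.82051e-05 − 26.1336·0.0829182)/(-19.4608)] = 2.665·0.888670 = 2.36831 g/L.

2.368 g/L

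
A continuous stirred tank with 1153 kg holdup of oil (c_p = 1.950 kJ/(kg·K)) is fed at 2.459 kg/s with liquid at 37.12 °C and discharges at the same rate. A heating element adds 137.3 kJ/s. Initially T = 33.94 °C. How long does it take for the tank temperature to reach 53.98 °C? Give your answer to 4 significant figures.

466.1 s

Heat balance on the well-mixed liquid: M c_p dT/dt = ṁ c_p (T_in − T) + 137.3.
τ = M/ṁ = 468.890 s; T_ss = T_in + Q̇/(ṁ c_p) = 65.7537 °C.
T(t) = T_ss + (T₀ − T_ss) e^(−t/τ). Set T = 53.98:
e^(−t/τ) = (53.98 − 65.7537)/(33.94 − 65.7537) = 0.370083
t = −468.890 · ln(0.370083) = 466.090 s.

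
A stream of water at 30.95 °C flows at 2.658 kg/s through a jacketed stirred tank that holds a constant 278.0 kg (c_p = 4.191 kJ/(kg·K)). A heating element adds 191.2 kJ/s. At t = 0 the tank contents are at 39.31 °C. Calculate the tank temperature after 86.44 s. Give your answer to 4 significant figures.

Energy balance: M c_p dT/dt = ṁ c_p (T_in − T) + 191.2.
Rearrange: dT/dt = (T_ss − T)/τ with τ = M/ṁ = 104.590 s and T_ss = T_in + Q̇/(ṁ c_p) = 48.1139 °C.
T approaches T_ss exponentially: T(t) = T_ss + (T₀ − T_ss) e^(−t/τ).
T(86.44) = 48.1139 + (-8.80387)·e^(−86.44/104.590) = 48.1139 + (-8.80387)·0.437593 = 44.2614 °C.

44.26 °C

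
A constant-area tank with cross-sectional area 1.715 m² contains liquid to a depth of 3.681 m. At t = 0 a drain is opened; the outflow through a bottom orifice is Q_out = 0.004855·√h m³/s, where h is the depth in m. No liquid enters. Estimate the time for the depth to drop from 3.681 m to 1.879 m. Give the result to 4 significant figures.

387.0 s

A dh/dt = −Q_out = −0.004855 √h.
∫ h^(−1/2) dh = −(0.004855/A) ∫ dt, giving 2√h = 2√h₀ − (0.004855/A) t.
t = 2A(√h₀ − √h)/0.004855 = 2·1.715·(√3.681 − √1.879)/0.004855
  = 3.43000 × (1.91859 − 1.37077) / 0.004855 = 387.033 s.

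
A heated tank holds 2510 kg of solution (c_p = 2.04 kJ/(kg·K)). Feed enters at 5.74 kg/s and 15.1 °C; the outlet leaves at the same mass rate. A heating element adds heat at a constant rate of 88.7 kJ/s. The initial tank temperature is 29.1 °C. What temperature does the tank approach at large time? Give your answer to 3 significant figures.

22.7 °C

Unsteady energy balance on the tank contents: M c_p dT/dt = ṁ c_p (T_in − T) + 88.7.
At steady state dT/dt = 0 ⇒ T_ss = T_in + Q̇/(ṁ c_p) = 15.1 + 88.7/(5.74·2.04) = 22.675 °C.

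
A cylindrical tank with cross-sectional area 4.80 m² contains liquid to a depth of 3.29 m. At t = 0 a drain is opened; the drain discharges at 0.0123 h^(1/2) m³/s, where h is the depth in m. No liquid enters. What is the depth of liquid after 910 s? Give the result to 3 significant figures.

0.420 m

With no inflow, A dh/dt = −0.0123 √h.
This is separable: 2 d(√h)/dt = −0.0123/A, so √h = √h₀ − (0.0123/(2A)) t.
√h = √3.29 − 0.0123·910/(2·4.80) = 1.8138 − 1.1659 = 0.64790.
h = 0.64790² = 0.41977 m.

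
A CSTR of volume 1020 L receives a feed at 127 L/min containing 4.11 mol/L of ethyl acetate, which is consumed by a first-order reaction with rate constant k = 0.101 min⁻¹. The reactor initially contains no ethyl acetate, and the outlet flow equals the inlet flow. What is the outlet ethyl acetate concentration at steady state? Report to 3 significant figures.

Accumulation = in − out − consumed: V dC/dt = Q C_in − Q C − k V C.
At steady state: 0 = Q C_in − (Q + kV) C_ss, so C_ss = Q C_in/(Q + kV).
C_ss = 127·4.11/(127 + 0.101·1020) = 521.97/230.02 = 2.2692 mol/L.

2.27 mol/L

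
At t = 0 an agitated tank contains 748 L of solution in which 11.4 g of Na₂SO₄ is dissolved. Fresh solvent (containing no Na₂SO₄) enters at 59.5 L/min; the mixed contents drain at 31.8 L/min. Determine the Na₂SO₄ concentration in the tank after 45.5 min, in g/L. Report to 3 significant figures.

0.00183 g/L

Let m(t) be the amount of Na₂SO₄. Volume: V(t) = V₀ + (Q_in − Q_out) t = 748 + 27.700 t; V(45.5) = 2008.3 L.
Species balance (pure solvent in): dm/dt = −Q_out · m/V(t).
dm/m = −Q_out dt/(V₀ + 27.700 t); integrating gives ln(m/m₀) = −(Q_out/(Q_in−Q_out)) ln(V/V₀).
m = m₀ (V₀/V)^(Q_out/(Q_in−Q_out)) = 11.4 × (748/2008.3)^(1.1480) = 3.6684 g.
C = m/V = 3.6684/2008.3 = 0.0018266 g/L.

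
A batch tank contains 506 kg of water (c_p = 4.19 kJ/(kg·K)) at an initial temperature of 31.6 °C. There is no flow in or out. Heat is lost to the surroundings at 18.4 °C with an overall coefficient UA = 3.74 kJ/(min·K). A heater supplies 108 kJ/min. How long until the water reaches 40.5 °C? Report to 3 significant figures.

Lumped-capacitance energy balance: M c_p dT/dt = UA(T_amb − T) + Q̇.
τ = M c_p/UA = 566.88 min; T_ss = T_amb + Q̇/UA = 18.4 + 108/3.74 = 47.277 °C.
T(t) = T_ss + (T₀ − T_ss)e^(−t/τ); set T = 40.5:
t = −τ ln[(T − T_ss)/(T₀ − T_ss)] = −566.88 · ln(0.43229) = 475.42 min.

475 min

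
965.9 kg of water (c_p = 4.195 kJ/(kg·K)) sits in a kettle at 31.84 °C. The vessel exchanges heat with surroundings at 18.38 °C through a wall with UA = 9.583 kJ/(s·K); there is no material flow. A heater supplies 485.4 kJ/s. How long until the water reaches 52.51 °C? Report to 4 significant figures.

M c_p dT/dt = −UA(T − T_amb) + Q̇.
τ = M c_p/UA = 422.827 s; T_ss = T_amb + Q̇/UA = 18.38 + 485.4/9.583 = 69.0322 °C.
T(t) = T_ss + (T₀ − T_ss)e^(−t/τ); set T = 52.51:
t = −τ ln[(T − T_ss)/(T₀ − T_ss)] = −422.827 · ln(0.444238) = 343.079 s.

343.1 s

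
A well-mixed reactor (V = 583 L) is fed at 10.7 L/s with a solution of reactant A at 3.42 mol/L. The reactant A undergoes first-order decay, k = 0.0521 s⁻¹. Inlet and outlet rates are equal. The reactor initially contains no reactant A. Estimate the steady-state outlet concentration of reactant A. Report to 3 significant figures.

Species balance: V dC/dt = Q C_in − Q C − k V C.
Steady state (dC/dt = 0): C_ss = Q C_in/(Q + kV) = C_in/(1 + kV/Q).
C_ss = 10.7·3.42/(10.7 + 0.0521·583) = 36.594/41.074 = 0.89092 mol/L.

0.891 mol/L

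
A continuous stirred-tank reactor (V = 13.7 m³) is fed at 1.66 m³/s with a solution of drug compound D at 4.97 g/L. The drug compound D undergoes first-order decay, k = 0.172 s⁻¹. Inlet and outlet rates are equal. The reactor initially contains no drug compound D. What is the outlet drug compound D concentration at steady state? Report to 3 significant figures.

Species balance: V dC/dt = Q C_in − Q C − k V C.
At steady state: 0 = Q C_in − (Q + kV) C_ss, so C_ss = Q C_in/(Q + kV).
C_ss = 1.66·4.97/(1.66 + 0.172·13.7) = 8.2502/4.0164 = 2.0541 g/L.

2.05 g/L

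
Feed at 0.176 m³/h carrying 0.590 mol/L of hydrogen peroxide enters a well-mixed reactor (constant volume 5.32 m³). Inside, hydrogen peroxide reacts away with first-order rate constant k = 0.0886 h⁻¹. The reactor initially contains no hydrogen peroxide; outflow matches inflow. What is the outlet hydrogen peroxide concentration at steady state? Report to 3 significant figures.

V dC/dt = Q(C_in − C) − k V C.
Steady state (dC/dt = 0): C_ss = Q C_in/(Q + kV) = C_in/(1 + kV/Q).
C_ss = 0.176·0.590/(0.176 + 0.0886·5.32) = 0.10384/0.64735 = 0.16041 mol/L.

0.160 mol/L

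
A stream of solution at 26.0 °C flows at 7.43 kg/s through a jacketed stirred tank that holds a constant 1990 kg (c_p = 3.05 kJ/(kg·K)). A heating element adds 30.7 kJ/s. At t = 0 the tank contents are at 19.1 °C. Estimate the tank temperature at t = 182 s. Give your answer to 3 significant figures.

M c_p dT/dt = ṁ c_p (T_in − T) + Q̇.
τ = M/ṁ = 267.83 s; T_ss = T_in + Q̇/(ṁ c_p) = 26.0 + 30.7/(7.43·3.05) = 27.355 °C.
This is linear first-order; T(t) = T_ss + (T₀ − T_ss) e^(−t/τ).
T(182) = 27.355 + (-8.2547)·e^(−182/267.83) = 27.355 + (-8.2547)·0.50686 = 23.171 °C.

23.2 °C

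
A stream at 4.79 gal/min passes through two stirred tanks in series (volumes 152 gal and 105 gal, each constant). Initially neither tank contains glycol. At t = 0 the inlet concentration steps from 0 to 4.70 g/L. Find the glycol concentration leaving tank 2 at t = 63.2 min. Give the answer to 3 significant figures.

Each tank obeys Vᵢ dCᵢ/dt = Q(Cᵢ₋₁ − Cᵢ), so τᵢ = Vᵢ/Q.
τ₁ = 152/4.79 = 31.733 min; τ₂ = 105/4.79 = 21.921 min.
Solving the cascade with C₁(0)=C₂(0)=0 gives C₂(t) = C_in[1 − (τ₁ e^(−t/τ₁) − τ₂ e^(−t/τ₂))/(τ₁ − τ₂)].
At t = 63.2: e^(−t/τ₁) = 0.13647, e^(−t/τ₂) = 0.055960.
C₂ = 4.70·[1 − (31.733·0.13647 − 21.921·0.055960)/(9.8121)] = 4.70·0.68366 = 3.2132 g/L.

3.21 g/L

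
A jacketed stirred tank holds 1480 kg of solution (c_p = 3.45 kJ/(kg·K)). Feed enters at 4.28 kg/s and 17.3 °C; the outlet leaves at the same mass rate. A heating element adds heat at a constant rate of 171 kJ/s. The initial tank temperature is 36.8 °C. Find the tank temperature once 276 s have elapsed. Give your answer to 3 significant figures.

32.4 °C

Unsteady energy balance on the tank contents: M c_p dT/dt = ṁ c_p (T_in − T) + 171.
Rearrange: dT/dt = (T_ss − T)/τ with τ = M/ṁ = 345.79 s and T_ss = T_in + Q̇/(ṁ c_p) = 28.881 °C.
Integrating: T(t) = T_ss + (T₀ − T_ss) e^(−t/τ).
T(276) = 28.881 + (7.9193)·e^(−276/345.79) = 28.881 + (7.9193)·0.45016 = 32.446 °C.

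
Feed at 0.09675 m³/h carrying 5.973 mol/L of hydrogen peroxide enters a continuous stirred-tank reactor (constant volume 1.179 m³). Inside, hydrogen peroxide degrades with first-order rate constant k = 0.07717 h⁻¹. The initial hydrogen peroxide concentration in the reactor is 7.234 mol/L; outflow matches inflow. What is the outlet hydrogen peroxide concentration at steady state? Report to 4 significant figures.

3.078 mol/L

Accumulation = in − out − consumed: V dC/dt = Q C_in − Q C − k V C.
Steady state (dC/dt = 0): C_ss = Q C_in/(Q + kV) = C_in/(1 + kV/Q).
C_ss = 0.09675·5.973/(0.09675 + 0.07717·1.179) = 0.577888/0.187733 = 3.07824 mol/L.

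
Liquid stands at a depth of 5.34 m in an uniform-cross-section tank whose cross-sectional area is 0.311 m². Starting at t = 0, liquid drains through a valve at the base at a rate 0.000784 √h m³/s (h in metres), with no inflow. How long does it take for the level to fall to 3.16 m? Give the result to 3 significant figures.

423 s

With no inflow, A dh/dt = −0.000784 √h.
Separate and integrate: 2(√h − √h₀) = −(0.000784/A) t.
t = 2A(√h₀ − √h)/0.000784 = 2·0.311·(√5.34 − √3.16)/0.000784
  = 0.62200 × (2.3108 − 1.7776) / 0.000784 = 423.03 s.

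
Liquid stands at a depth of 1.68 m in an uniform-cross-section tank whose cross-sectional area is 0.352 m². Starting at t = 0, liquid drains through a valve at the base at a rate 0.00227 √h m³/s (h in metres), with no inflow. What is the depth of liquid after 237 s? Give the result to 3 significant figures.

0.283 m

A dh/dt = −Q_out = −0.00227 √h.
This is separable: 2 d(√h)/dt = −0.00227/A, so √h = √h₀ − (0.00227/(2A)) t.
√h = √1.68 − 0.00227·237/(2·0.352) = 1.2961 − 0.76419 = 0.53196.
h = 0.53196² = 0.28298 m.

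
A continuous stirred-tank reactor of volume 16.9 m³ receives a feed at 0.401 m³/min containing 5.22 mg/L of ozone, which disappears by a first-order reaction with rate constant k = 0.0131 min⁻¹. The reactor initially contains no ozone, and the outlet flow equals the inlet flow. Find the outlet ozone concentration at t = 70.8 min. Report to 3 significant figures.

3.12 mg/L

V dC/dt = Q(C_in − C) − k V C.
dC/dt = (Q/V) C_in − (Q/V + k) C; effective rate a = Q/V + k = 0.023728 + 0.0131 = 0.036828 min⁻¹.
C_ss = Q C_in/(Q + kV) = 3.3632 mg/L; C(t) = C_ss + (C₀ − C_ss) e^(−a t).
C(70.8) = 3.3632 + (-3.3632)·e^(−0.036828·70.8) = 3.3632 + (-3.3632)·0.073725 = 3.1152 mg/L.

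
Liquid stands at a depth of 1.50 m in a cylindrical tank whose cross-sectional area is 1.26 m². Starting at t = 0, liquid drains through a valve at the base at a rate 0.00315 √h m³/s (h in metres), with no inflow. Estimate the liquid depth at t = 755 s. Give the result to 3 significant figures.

0.0790 m

Mass balance (ρ constant): A dh/dt = −0.00315 √h.
This is separable: 2 d(√h)/dt = −0.00315/A, so √h = √h₀ − (0.00315/(2A)) t.
√h = √1.50 − 0.00315·755/(2·1.26) = 1.2247 − 0.94375 = 0.28099.
h = 0.28099² = 0.078958 m.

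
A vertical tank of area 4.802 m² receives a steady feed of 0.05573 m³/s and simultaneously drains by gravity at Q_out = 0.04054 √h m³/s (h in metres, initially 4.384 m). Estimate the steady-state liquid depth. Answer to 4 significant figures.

1.890 m

Mass balance (ρ constant): A dh/dt = Q_in − 0.04054 √h. At steady state dh/dt = 0:
Q_in = 0.04054 √h_ss ⇒ √h_ss = 0.05573/0.04054 = 1.37469.
h_ss = 1.37469² = 1.88978 m. (Since h₀ = 4.384 m > h_ss, the level will fall toward this value.)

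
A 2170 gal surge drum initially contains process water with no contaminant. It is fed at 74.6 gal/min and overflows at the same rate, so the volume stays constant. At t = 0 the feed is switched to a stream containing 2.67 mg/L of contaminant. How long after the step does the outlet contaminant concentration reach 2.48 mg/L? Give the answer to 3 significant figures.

76.9 min

Species balance: V dC/dt = Q(C_in − C) ⇒ τ = V/Q = 29.088 min.
C(t) = C_in + (C₀ − C_in) e^(−t/τ). Set C = 2.48 and solve for t:
e^(−t/τ) = (C − C_in)/(C₀ − C_in) = (2.48 − 2.67)/(0 − 2.67) = 0.071161
t = −τ ln(…) = 29.088 × 2.6428 = 76.875 min.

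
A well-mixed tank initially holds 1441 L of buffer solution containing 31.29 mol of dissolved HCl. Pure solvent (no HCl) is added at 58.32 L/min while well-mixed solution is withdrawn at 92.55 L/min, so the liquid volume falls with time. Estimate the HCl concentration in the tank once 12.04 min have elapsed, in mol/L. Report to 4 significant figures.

Total volume: dV/dt = Q_in − Q_out = -34.2300 L/min, so V(t) = 1441 − 34.2300 t and V(12.04) = 1028.87 L.
Species balance (pure solvent in): dm/dt = −Q_out · m/V(t).
Separate: dm/m = −Q_out dt/V(t) ⇒ ln(m/m₀) = −(Q_out/(Q_in−Q_out)) ln(V/V₀).
m = m₀ (V₀/V)^(Q_out/(Q_in−Q_out)) = 31.29 × (1441/1028.87)^(-2.70377) = 12.5845 mol.
C = m/V = 12.5845/1028.87 = 0.0122314 mol/L.

0.01223 mol/L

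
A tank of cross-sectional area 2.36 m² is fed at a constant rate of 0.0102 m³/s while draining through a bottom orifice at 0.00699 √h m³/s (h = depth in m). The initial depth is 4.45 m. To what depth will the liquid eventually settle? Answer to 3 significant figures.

2.13 m

A dh/dt = Q_in − 0.00699 √h. Steady state requires inflow = outflow:
Q_in = 0.00699 √h_ss ⇒ √h_ss = 0.0102/0.00699 = 1.4592.
h_ss = 1.4592² = 2.1293 m. (Since h₀ = 4.45 m > h_ss, the level will fall toward this value.)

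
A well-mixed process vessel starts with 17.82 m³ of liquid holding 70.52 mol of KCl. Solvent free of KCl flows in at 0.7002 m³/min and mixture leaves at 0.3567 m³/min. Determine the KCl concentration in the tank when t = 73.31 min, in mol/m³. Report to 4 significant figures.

Total volume: dV/dt = Q_in − Q_out = 0.343500 m³/min, so V(t) = 17.82 + 0.343500 t and V(73.31) = 43.0020 m³.
No KCl enters, so dm/dt = −Q_out · (m/V).
Separate: dm/m = −Q_out dt/V(t) ⇒ ln(m/m₀) = −(Q_out/(Q_in−Q_out)) ln(V/V₀).
m = m₀ (V₀/V)^(Q_out/(Q_in−Q_out)) = 70.52 × (17.82/43.0020)^(1.03843) = 28.2507 mol.
C = m/V = 28.2507/43.0020 = 0.656963 mol/m³.

0.6570 mol/m³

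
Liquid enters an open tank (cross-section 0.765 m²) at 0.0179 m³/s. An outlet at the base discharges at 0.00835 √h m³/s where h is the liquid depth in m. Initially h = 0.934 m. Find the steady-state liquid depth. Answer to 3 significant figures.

4.60 m

Volume balance on the tank: A dh/dt = Q_in − 0.00835 √h. At steady state dh/dt = 0:
Q_in = 0.00835 √h_ss ⇒ √h_ss = 0.0179/0.00835 = 2.1437.
h_ss = 2.1437² = 4.5955 m. (Since h₀ = 0.934 m < h_ss, the level will rise toward this value.)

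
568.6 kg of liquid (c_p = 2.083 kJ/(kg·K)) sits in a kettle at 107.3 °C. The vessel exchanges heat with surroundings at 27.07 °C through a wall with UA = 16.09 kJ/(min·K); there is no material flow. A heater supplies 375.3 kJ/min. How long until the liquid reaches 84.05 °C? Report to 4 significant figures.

Energy balance: M c_p dT/dt = −UA(T − T_amb) + Q̇.
τ = M c_p/UA = 73.6106 min; T_ss = T_amb + Q̇/UA = 27.07 + 375.3/16.09 = 50.3950 °C.
T(t) = T_ss + (T₀ − T_ss)e^(−t/τ); set T = 84.05:
t = −τ ln[(T − T_ss)/(T₀ − T_ss)] = −73.6106 · ln(0.591424) = 38.6619 min.

38.66 min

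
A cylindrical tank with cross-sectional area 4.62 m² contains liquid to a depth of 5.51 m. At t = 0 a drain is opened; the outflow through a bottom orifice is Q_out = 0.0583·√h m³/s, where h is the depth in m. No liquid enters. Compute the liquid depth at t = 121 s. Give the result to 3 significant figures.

With no inflow, A dh/dt = −0.0583 √h.
∫ h^(−1/2) dh = −(0.0583/A) ∫ dt, giving 2√h = 2√h₀ − (0.0583/A) t.
√h = √5.51 − 0.0583·121/(2·4.62) = 2.3473 − 0.76345 = 1.5839.
h = 1.5839² = 2.5087 m.

2.51 m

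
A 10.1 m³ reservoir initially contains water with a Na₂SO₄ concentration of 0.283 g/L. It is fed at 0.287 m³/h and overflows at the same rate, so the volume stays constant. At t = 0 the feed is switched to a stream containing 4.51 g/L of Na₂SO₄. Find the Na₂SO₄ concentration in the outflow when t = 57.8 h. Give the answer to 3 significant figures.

Mass balance on the solute (V constant): V dC/dt = Q(C_in − C).
Rewrite as dC/dt + C/τ = C_in/τ, τ = V/Q = 35.192 h.
Solution: C(t) = C_in + (C₀ − C_in) e^(−t/τ).
C(57.8) = 4.51 + (0.283 − 4.51)·e^(−57.8/35.192) = 4.51 + (-4.2270)·0.19351 = 3.6920 g/L.

3.69 g/L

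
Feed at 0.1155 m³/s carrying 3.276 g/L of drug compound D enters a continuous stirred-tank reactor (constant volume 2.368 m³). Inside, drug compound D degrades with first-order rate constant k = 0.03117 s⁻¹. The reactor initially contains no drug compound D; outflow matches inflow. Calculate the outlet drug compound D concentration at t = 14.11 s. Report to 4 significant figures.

1.352 g/L

Species balance: V dC/dt = Q C_in − Q C − k V C.
dC/dt = (Q/V) C_in − (Q/V + k) C; effective rate a = Q/V + k = 0.0487753 + 0.03117 = 0.0799453 s⁻¹.
C_ss = Q C_in/(Q + kV) = 1.99872 g/L; C(t) = C_ss + (C₀ − C_ss) e^(−a t).
C(14.11) = 1.99872 + (-1.99872)·e^(−0.0799453·14.11) = 1.99872 + (-1.99872)·0.323671 = 1.35179 g/L.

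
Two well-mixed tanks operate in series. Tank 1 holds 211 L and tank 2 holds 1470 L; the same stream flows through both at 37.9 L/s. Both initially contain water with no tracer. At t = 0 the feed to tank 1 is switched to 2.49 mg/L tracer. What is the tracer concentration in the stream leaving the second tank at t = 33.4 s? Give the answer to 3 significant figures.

1.26 mg/L

Species balance on tank i: dCᵢ/dt = (Cᵢ₋₁ − Cᵢ)/τᵢ with τᵢ = Vᵢ/Q.
τ₁ = 211/37.9 = 5.5673 s; τ₂ = 1470/37.9 = 38.786 s.
Tank 1: C₁ = C_in(1 − e^(−t/τ₁)). Tank 2 (τ₁ ≠ τ₂): C₂ = C_in[1 − (τ₁ e^(−t/τ₁) − τ₂ e^(−t/τ₂))/(τ₁ − τ₂)].
At t = 33.4: e^(−t/τ₁) = 0.0024804, e^(−t/τ₂) = 0.42268.
C₂ = 2.49·[1 − (5.5673·0.0024804 − 38.786·0.42268)/(-33.219)] = 2.49·0.50689 = 1.2622 mg/L.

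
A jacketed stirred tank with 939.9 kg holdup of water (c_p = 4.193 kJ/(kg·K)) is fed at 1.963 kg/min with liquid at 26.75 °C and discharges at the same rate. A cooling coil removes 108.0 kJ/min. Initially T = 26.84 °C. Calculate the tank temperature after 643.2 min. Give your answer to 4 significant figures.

17.08 °C

M c_p dT/dt = ṁ c_p (T_in − T) − Q̇.
τ = M/ṁ = 478.808 min; T_ss = T_in − Q̇/(ṁ c_p) = 26.75 − 108.0/(1.963·4.193) = 13.6286 °C.
Integrating: T(t) = T_ss + (T₀ − T_ss) e^(−t/τ).
T(643.2) = 13.6286 + (13.2114)·e^(−643.2/478.808) = 13.6286 + (13.2114)·0.260974 = 17.0765 °C.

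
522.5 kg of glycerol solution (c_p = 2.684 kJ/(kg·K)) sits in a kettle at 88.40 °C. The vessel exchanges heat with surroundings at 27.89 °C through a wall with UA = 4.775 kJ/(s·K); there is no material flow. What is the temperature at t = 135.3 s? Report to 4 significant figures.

66.06 °C

Energy balance: M c_p dT/dt = −UA(T − T_amb).
dT/dt = (T_ss − T)/τ with T_ss = T_amb = 27.8900 °C, τ = M c_p/UA = 522.5·2.684/4.775 = 293.694 s.
This is linear first-order; T(t) = T_ss + (T₀ − T_ss) e^(−t/τ).
T(135.3) = 27.8900 + (60.5100)·0.630853 = 66.0629 °C.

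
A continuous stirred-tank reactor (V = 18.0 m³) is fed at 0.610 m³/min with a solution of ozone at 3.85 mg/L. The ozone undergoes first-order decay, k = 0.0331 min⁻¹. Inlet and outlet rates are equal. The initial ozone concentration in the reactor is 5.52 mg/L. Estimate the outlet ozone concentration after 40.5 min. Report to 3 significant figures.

Accumulation = in − out − consumed: V dC/dt = Q C_in − Q C − k V C.
dC/dt = (Q/V) C_in − (Q/V + k) C; effective rate a = Q/V + k = 0.033889 + 0.0331 = 0.066989 min⁻¹.
C_ss = Q C_in/(Q + kV) = 1.9477 mg/L; C(t) = C_ss + (C₀ − C_ss) e^(−a t).
C(40.5) = 1.9477 + (3.5723)·e^(−0.066989·40.5) = 1.9477 + (3.5723)·0.066334 = 2.1846 mg/L.

2.18 mg/L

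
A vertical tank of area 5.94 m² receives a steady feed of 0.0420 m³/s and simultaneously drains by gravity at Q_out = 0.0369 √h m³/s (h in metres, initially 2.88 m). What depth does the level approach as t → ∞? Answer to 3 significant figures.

Level balance: A dh/dt = 0.0420 − 0.0369 √h. Setting dh/dt = 0:
Q_in = 0.0369 √h_ss ⇒ √h_ss = 0.0420/0.0369 = 1.1382.
h_ss = 1.1382² = 1.2955 m. (Since h₀ = 2.88 m > h_ss, the level will fall toward this value.)

1.30 m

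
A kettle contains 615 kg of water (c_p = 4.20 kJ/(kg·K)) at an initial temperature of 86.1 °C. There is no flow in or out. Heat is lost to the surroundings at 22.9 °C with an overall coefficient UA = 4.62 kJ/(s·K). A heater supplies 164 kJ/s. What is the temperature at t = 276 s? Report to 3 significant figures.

M c_p dT/dt = −UA(T − T_amb) + Q̇.
dT/dt = (T_ss − T)/τ with T_ss = T_amb + Q̇/UA = 22.9 + 164/4.62 = 58.398 °C, τ = M c_p/UA = 615·4.20/4.62 = 559.09 s.
Integrating: T(t) = T_ss + (T₀ − T_ss) e^(−t/τ).
T(276) = 58.398 + (27.702)·0.61039 = 75.307 °C.

75.3 °C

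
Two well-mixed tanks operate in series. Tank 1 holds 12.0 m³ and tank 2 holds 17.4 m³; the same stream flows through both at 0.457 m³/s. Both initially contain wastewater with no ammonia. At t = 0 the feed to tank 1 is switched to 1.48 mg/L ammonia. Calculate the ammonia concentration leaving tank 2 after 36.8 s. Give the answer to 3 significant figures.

0.476 mg/L

Species balance on tank i: dCᵢ/dt = (Cᵢ₋₁ − Cᵢ)/τᵢ with τᵢ = Vᵢ/Q.
τ₁ = 12.0/0.457 = 26.258 s; τ₂ = 17.4/0.457 = 38.074 s.
Tank 1: C₁ = C_in(1 − e^(−t/τ₁)). Tank 2 (τ₁ ≠ τ₂): C₂ = C_in[1 − (τ₁ e^(−t/τ₁) − τ₂ e^(−t/τ₂))/(τ₁ − τ₂)].
At t = 36.8: e^(−t/τ₁) = 0.24624, e^(−t/τ₂) = 0.38040.
C₂ = 1.48·[1 − (26.258·0.24624 − 38.074·0.38040)/(-11.816)] = 1.48·0.32145 = 0.47575 mg/L.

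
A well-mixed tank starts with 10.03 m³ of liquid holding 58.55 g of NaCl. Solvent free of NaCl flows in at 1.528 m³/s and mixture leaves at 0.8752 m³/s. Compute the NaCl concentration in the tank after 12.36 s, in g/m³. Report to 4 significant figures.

Total volume: dV/dt = Q_in − Q_out = 0.652800 m³/s, so V(t) = 10.03 + 0.652800 t and V(12.36) = 18.0986 m³.
No NaCl enters, so dm/dt = −Q_out · (m/V).
dm/m = −Q_out dt/(V₀ + 0.652800 t); integrating gives ln(m/m₀) = −(Q_out/(Q_in−Q_out)) ln(V/V₀).
m = m₀ (V₀/V)^(Q_out/(Q_in−Q_out)) = 58.55 × (10.03/18.0986)^(1.34069) = 26.5369 g.
C = m/V = 26.5369/18.0986 = 1.46624 g/m³.

1.466 g/m³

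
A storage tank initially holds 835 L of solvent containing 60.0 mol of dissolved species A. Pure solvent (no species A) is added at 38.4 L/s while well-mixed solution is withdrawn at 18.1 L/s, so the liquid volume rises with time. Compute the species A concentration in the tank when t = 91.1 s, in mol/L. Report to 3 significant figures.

Total volume: dV/dt = Q_in − Q_out = 20.300 L/s, so V(t) = 835 + 20.300 t and V(91.1) = 2684.3 L.
No species A enters, so dm/dt = −Q_out · (m/V).
Separate: dm/m = −Q_out dt/V(t) ⇒ ln(m/m₀) = −(Q_out/(Q_in−Q_out)) ln(V/V₀).
m = m₀ (V₀/V)^(Q_out/(Q_in−Q_out)) = 60.0 × (835/2684.3)^(0.89163) = 21.182 mol.
C = m/V = 21.182/2684.3 = 0.0078909 mol/L.

0.00789 mol/L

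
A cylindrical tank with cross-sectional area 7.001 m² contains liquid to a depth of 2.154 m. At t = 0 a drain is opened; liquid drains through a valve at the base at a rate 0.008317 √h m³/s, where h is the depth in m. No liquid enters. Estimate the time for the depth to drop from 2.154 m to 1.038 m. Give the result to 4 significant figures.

755.6 s

Mass balance (ρ constant): A dh/dt = −0.008317 √h.
∫ h^(−1/2) dh = −(0.008317/A) ∫ dt, giving 2√h = 2√h₀ − (0.008317/A) t.
t = 2A(√h₀ − √h)/0.008317 = 2·7.001·(√2.154 − √1.038)/0.008317
  = 14.0020 × (1.46765 − 1.01882) / 0.008317 = 755.620 s.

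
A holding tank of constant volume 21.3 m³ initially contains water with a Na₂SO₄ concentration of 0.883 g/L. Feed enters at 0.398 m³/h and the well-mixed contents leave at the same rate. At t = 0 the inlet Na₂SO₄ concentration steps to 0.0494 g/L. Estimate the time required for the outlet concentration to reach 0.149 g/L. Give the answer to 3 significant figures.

Species balance: V dC/dt = Q(C_in − C) ⇒ τ = V/Q = 53.518 h.
C(t) = C_in + (C₀ − C_in) e^(−t/τ). Set C = 0.149 and solve for t:
e^(−t/τ) = (C − C_in)/(C₀ − C_in) = (0.149 − 0.0494)/(0.883 − 0.0494) = 0.11948
t = −τ ln(…) = 53.518 × 2.1246 = 113.70 h.

114 h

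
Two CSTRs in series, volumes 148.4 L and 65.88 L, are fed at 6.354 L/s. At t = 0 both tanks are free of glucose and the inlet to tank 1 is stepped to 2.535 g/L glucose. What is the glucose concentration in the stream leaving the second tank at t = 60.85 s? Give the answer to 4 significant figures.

Species balance on tank i: dCᵢ/dt = (Cᵢ₋₁ − Cᵢ)/τᵢ with τᵢ = Vᵢ/Q.
τ₁ = 148.4/6.354 = 23.3554 s; τ₂ = 65.88/6.354 = 10.3683 s.
Tank 1: C₁ = C_in(1 − e^(−t/τ₁)). Tank 2 (τ₁ ≠ τ₂): C₂ = C_in[1 − (τ₁ e^(−t/τ₁) − τ₂ e^(−t/τ₂))/(τ₁ − τ₂)].
At t = 60.85: e^(−t/τ₁) = 0.0738738, e^(−t/τ₂) = 0.00282608.
C₂ = 2.535·[1 − (23.3554·0.0738738 − 10.3683·0.00282608)/(12.9871)] = 2.535·0.869405 = 2.20394 g/L.

2.204 g/L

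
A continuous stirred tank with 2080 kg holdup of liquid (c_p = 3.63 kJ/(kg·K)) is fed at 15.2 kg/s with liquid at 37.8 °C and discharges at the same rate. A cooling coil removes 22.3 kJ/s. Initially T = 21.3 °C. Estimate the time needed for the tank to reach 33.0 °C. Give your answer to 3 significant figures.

178 s

M c_p dT/dt = ṁ c_p (T_in − T) − Q̇.
τ = M/ṁ = 136.84 s; T_ss = T_in − Q̇/(ṁ c_p) = 37.396 °C.
T(t) = T_ss + (T₀ − T_ss) e^(−t/τ). Set T = 33.0:
e^(−t/τ) = (33.0 − 37.396)/(21.3 − 37.396) = 0.27310
t = −136.84 · ln(0.27310) = 177.61 s.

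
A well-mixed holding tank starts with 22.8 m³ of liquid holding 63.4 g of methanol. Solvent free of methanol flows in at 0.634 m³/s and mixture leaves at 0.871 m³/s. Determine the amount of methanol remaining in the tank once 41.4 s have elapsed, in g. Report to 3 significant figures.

Let m(t) be the amount of methanol. Volume: V(t) = V₀ + (Q_in − Q_out) t = 22.8 − 0.23700 t; V(41.4) = 12.988 m³.
Species balance (pure solvent in): dm/dt = −Q_out · m/V(t).
Separate: dm/m = −Q_out dt/V(t) ⇒ ln(m/m₀) = −(Q_out/(Q_in−Q_out)) ln(V/V₀).
m = m₀ (V₀/V)^(Q_out/(Q_in−Q_out)) = 63.4 × (22.8/12.988)^(-3.6751) = 8.0158 g.

8.02 g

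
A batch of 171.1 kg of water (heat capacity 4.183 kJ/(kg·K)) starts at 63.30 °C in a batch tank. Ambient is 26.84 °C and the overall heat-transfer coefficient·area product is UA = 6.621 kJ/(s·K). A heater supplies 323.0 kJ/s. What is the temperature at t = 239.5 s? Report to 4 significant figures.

Lumped-capacitance energy balance: M c_p dT/dt = UA(T_amb − T) + Q̇.
dT/dt = (T_ss − T)/τ with T_ss = T_amb + Q̇/UA = 26.84 + 323.0/6.621 = 75.6242 °C, τ = M c_p/UA = 171.1·4.183/6.621 = 108.097 s.
Integrating: T(t) = T_ss + (T₀ − T_ss) e^(−t/τ).
T(239.5) = 75.6242 + (-12.3242)·0.109088 = 74.2798 °C.

74.28 °C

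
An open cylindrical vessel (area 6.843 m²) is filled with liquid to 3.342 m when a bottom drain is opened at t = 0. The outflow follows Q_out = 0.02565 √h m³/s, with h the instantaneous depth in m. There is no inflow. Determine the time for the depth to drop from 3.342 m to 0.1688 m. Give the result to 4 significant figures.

With no inflow, A dh/dt = −0.02565 √h.
Separate and integrate: 2(√h − √h₀) = −(0.02565/A) t.
t = 2A(√h₀ − √h)/0.02565 = 2·6.843·(√3.342 − √0.1688)/0.02565
  = 13.6860 × (1.82811 − 0.410853) / 0.02565 = 756.204 s.

756.2 s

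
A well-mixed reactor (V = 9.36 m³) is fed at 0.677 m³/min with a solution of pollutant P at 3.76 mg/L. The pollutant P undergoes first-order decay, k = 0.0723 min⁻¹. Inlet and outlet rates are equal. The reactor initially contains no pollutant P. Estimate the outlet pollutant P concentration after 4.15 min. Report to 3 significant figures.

0.849 mg/L

Accumulation = in − out − consumed: V dC/dt = Q C_in − Q C − k V C.
dC/dt = (Q/V) C_in − (Q/V + k) C; effective rate a = Q/V + k = 0.072329 + 0.0723 = 0.14463 min⁻¹.
C_ss = Q C_in/(Q + kV) = 1.8804 mg/L; C(t) = C_ss + (C₀ − C_ss) e^(−a t).
C(4.15) = 1.8804 + (-1.8804)·e^(−0.14463·4.15) = 1.8804 + (-1.8804)·0.54870 = 0.84862 mg/L.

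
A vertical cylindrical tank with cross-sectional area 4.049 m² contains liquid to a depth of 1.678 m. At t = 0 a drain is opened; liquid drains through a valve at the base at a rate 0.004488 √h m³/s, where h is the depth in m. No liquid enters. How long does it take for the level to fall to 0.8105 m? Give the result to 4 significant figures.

A dh/dt = −Q_out = −0.004488 √h.
Separate and integrate: 2(√h − √h₀) = −(0.004488/A) t.
t = 2A(√h₀ − √h)/0.004488 = 2·4.049·(√1.678 − √0.8105)/0.004488
  = 8.09800 × (1.29538 − 0.900278) / 0.004488 = 712.903 s.

712.9 s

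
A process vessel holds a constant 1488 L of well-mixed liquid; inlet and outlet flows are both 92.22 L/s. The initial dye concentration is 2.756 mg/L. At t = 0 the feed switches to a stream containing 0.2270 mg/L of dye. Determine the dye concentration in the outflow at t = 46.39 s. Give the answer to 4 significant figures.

0.3697 mg/L

Transient balance on the dissolved component: V dC/dt = Q(C_in − C).
Time constant τ = V/Q = 1488/92.22 = 16.1353 s.
Integrating: C(t) = C_in + (C₀ − C_in) e^(−t/τ).
C(46.39) = 0.2270 + (2.756 − 0.2270)·e^(−46.39/16.1353) = 0.2270 + (2.52900)·0.0564129 = 0.369668 mg/L.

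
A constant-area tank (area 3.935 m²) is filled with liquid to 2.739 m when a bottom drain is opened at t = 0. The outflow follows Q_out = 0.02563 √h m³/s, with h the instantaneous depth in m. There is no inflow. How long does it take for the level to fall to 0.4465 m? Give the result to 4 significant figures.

With no inflow, A dh/dt = −0.02563 √h.
Separate and integrate: 2(√h − √h₀) = −(0.02563/A) t.
t = 2A(√h₀ − √h)/0.02563 = 2·3.935·(√2.739 − √0.4465)/0.02563
  = 7.87000 × (1.65499 − 0.668207) / 0.02563 = 303.004 s.

303.0 s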